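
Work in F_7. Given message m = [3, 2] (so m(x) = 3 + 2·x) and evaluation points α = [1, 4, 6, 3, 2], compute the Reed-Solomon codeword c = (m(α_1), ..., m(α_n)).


c = [5, 4, 1, 2, 0]

Message polynomial: m(x) = 3 + 2·x (mod 7).
For each evaluation point α_i, compute m(α_i) mod 7:
  α_1 = 1: Horner steps 2 → 5, so m(1) = 5.
  α_2 = 4: Horner steps 2 → 4, so m(4) = 4.
  α_3 = 6: Horner steps 2 → 1, so m(6) = 1.
  α_4 = 3: Horner steps 2 → 2, so m(3) = 2.
  α_5 = 2: Horner steps 2 → 0, so m(2) = 0.
Codeword c = [5, 4, 1, 2, 0] ∈ F_7^5.


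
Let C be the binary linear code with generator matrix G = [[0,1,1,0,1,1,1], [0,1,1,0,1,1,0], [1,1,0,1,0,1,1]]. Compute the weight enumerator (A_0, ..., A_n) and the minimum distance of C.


Weight distribution: A_0 = 1, A_1 = 1, A_4 = 3, A_5 = 3. Minimum distance d = 1.

Enumerate all 2^3 = 8 messages m ∈ F_2^3.
For each, compute codeword c = mG in F_2^7, then tally its weight.
  m = 000 → c = 0000000, weight = 0.
  m = 100 → c = 0110111, weight = 5.
  m = 010 → c = 0110110, weight = 4.
  m = 110 → c = 0000001, weight = 1.
  m = 001 → c = 1101011, weight = 5.
  m = 101 → c = 1011100, weight = 4.
  m = 011 → c = 1011101, weight = 5.
  m = 111 → c = 1101010, weight = 4.
Tally weights:
  weight 0: 1 codewords.
  weight 1: 1 codewords.
  weight 4: 3 codewords.
  weight 5: 3 codewords.
Minimum distance d = smallest w > 0 with A_w > 0 = 1.
Sanity: Σ A_w = 8 = 2^3 = 8 ✓.


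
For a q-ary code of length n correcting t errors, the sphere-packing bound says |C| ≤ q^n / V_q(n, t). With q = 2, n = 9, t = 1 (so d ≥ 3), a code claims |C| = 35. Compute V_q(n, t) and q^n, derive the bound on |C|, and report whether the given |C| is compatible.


V_q(n, t) = 10, q^n = 512, Hamming bound = 51, |C| = 35 ≤ bound (satisfied).

Step 1: Compute V_q(n, t) = Σ_{j=0}^1 C(n, j) (q−1)^j.
  j = 0: C(9,0)·(1)^0 = 1·1 = 1.
  j = 1: C(9,1)·(1)^1 = 9·1 = 9.
  V_q(n, t) = 1 + 9 = 10.
Step 2: q^n = 2^9 = 512.
Step 3: Hamming bound ⌊q^n / V_q(n,t)⌋ = ⌊512/10⌋ = 51.
Step 4: Compare |C| = 35 to 51: satisfied.
The claimed |C| lies below the Hamming bound.


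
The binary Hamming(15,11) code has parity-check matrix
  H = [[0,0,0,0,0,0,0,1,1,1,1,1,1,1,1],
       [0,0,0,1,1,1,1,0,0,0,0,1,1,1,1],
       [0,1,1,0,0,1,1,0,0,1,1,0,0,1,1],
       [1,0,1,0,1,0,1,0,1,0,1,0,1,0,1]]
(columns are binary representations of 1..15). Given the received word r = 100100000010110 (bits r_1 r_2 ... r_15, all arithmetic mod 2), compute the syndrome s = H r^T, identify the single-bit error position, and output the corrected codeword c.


s = (1, 1, 0, 1)^T, error position = 13, corrected codeword c = 100100000010010

Compute s = H r^T mod 2 one row at a time:
  s_1 = 0 + 0 + 0 + 1 + 0 + 1 + 1 + 0 = 3 ≡ 1 (mod 2).
  s_2 = 1 + 0 + 0 + 0 + 0 + 1 + 1 + 0 = 3 ≡ 1 (mod 2).
  s_3 = 0 + 0 + 0 + 0 + 0 + 1 + 1 + 0 = 2 ≡ 0 (mod 2).
  s_4 = 1 + 0 + 0 + 0 + 0 + 1 + 1 + 0 = 3 ≡ 1 (mod 2).
s = (1, 1, 0, 1)^T — this equals column 13 of H (binary 1101), so error is at position 13.
Correct: flip bit 13 of r = 100100000010110 to get c = 100100000010010.


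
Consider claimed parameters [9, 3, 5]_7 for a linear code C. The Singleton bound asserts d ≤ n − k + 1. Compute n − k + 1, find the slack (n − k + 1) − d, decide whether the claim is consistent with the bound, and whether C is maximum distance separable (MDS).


Singleton RHS = n − k + 1 = 7, slack = 2, bound satisfied, not MDS.

Singleton bound: d ≤ n − k + 1.
Here n = 9, k = 3, so n − k + 1 = 7.
Given d = 5, check d ≤ 7: YES.
Slack = (n − k + 1) − d = 2.
The code is NOT MDS (slack = 2 > 0).
Description: the claimed parameters are [9, 3, 5]_7; such a code would be non-MDS.


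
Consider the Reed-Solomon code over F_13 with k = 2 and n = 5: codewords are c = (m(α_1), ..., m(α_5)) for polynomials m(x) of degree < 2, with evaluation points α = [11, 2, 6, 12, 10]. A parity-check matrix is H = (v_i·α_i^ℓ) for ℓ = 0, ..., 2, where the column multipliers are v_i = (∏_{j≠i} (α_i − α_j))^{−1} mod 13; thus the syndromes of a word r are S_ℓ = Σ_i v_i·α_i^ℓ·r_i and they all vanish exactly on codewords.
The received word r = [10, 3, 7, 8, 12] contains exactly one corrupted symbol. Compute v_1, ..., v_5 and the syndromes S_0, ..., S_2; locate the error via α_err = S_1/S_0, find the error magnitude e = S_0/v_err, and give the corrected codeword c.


S = (2, 4, 8), error at position 2, error magnitude e = 1, c = [10, 2, 7, 8, 12].

Step 1: column multipliers v_i = (∏_{j≠i}(α_i − α_j))^{−1} mod 13.
  i = 1 (α = 11): (11−2)(11−6)(11−12)(11−10) = 9·5·(−1)·1 = −45 ≡ 7, so v_1 = 7^{−1} = 2 (mod 13).
  i = 2 (α = 2): (2−11)(2−6)(2−12)(2−10) = (−9)·(−4)·(−10)·(−8) = 2880 ≡ 7, so v_2 = 7^{−1} = 2 (mod 13).
  i = 3 (α = 6): (6−11)(6−2)(6−12)(6−10) = (−5)·4·(−6)·(−4) = −480 ≡ 1, so v_3 = 1^{−1} = 1 (mod 13).
  i = 4 (α = 12): (12−11)(12−2)(12−6)(12−10) = 1·10·6·2 = 120 ≡ 3, so v_4 = 3^{−1} = 9 (mod 13).
  i = 5 (α = 10): (10−11)(10−2)(10−6)(10−12) = (−1)·8·4·(−2) = 64 ≡ 12, so v_5 = 12^{−1} = 12 (mod 13).
  v = [2, 2, 1, 9, 12].
Step 2: syndromes of r = [10, 3, 7, 8, 12] (all sums mod 13).
  S_0 = Σ v_i r_i = 2·10 + 2·3 + 1·7 + 9·8 + 12·12 = 249 ≡ 2.
  S_1 = Σ v_i α_i r_i = 2·11·10 + 2·2·3 + 1·6·7 + 9·12·8 + 12·10·12 = 2578 ≡ 4.
  α_i^2 mod 13 = [4, 4, 10, 1, 9].
  S_2 = Σ v_i α_i^2 r_i = 2·4·10 + 2·4·3 + 1·10·7 + 9·1·8 + 12·9·12 = 1542 ≡ 8.
  S = (2, 4, 8) ≠ 0, so r is not a codeword (an error is present).
Step 3: locate the error. For a single error e at position i, S_ℓ = v_i·e·α_i^ℓ, so α_err = S_1/S_0.
  S_0^{−1} = 2^{−1} = 7 (mod 13), so α_err = 4·7 = 28 ≡ 2 = α_2. Error position i = 2.
  Consistency check: S_2/S_1 = 8·10 = 80 ≡ 2 = α_err ✓ (single-error assumption holds).
Step 4: error magnitude e = S_0/v_2 = S_0·∏_{j≠2}(α_2 − α_j) = 2·7 = 14 ≡ 1 (mod 13).
Step 5: correct position 2: c_2 = r_2 − e = 3 − 1 ≡ 2 (mod 13). Hence c = [10, 2, 7, 8, 12].
  Check: interpolating c through the α_i gives m(x) = 6 + 11·x (degree < 2) with m(α_i) = c_i for every i, so c is indeed a codeword.


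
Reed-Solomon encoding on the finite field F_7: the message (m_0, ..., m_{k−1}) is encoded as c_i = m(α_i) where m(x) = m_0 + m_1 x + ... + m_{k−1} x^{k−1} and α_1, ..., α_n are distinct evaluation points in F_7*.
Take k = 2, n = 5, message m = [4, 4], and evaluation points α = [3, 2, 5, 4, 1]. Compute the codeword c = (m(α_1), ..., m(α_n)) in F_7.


c = [2, 5, 3, 6, 1]

Message polynomial: m(x) = 4 + 4·x (mod 7).
For each evaluation point α_i, compute m(α_i) mod 7:
  α_1 = 3: Horner steps 4 → 2, so m(3) = 2.
  α_2 = 2: Horner steps 4 → 5, so m(2) = 5.
  α_3 = 5: Horner steps 4 → 3, so m(5) = 3.
  α_4 = 4: Horner steps 4 → 6, so m(4) = 6.
  α_5 = 1: Horner steps 4 → 1, so m(1) = 1.
Codeword c = [2, 5, 3, 6, 1] ∈ F_7^5.


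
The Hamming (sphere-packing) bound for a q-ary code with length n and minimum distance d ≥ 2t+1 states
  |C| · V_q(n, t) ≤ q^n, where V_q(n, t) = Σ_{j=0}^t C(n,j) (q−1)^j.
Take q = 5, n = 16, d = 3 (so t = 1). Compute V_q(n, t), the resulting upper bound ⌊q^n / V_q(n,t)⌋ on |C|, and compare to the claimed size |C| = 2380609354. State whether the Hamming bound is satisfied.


V_q(n, t) = 65, q^n = 152587890625, Hamming bound = 2347506009, |C| = 2380609354 > bound (violated).

Step 1: Compute V_q(n, t) = Σ_{j=0}^1 C(n, j) (q−1)^j.
  j = 0: C(16,0)·(4)^0 = 1·1 = 1.
  j = 1: C(16,1)·(4)^1 = 16·4 = 64.
  V_q(n, t) = 1 + 64 = 65.
Step 2: q^n = 5^16 = 152587890625.
Step 3: Hamming bound ⌊q^n / V_q(n,t)⌋ = ⌊152587890625/65⌋ = 2347506009.
Step 4: Compare |C| = 2380609354 to 2347506009: violated.
The claimed |C| lies above the Hamming bound, so no 5-ary code of length 16 with d ≥ 3 can have 2380609354 codewords.


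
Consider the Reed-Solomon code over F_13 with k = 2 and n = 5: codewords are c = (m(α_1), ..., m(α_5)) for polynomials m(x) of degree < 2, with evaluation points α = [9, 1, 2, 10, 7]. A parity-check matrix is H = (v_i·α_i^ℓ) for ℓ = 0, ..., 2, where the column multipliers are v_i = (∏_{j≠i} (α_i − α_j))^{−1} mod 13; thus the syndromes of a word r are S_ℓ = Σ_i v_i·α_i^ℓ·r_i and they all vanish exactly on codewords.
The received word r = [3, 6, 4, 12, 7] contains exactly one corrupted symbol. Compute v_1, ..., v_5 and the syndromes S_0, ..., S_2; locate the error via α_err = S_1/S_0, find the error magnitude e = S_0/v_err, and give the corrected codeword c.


S = (3, 4, 1), error at position 4, error magnitude e = 11, c = [3, 6, 4, 1, 7].

Step 1: column multipliers v_i = (∏_{j≠i}(α_i − α_j))^{−1} mod 13.
  i = 1 (α = 9): (9−1)(9−2)(9−10)(9−7) = 8·7·(−1)·2 = −112 ≡ 5, so v_1 = 5^{−1} = 8 (mod 13).
  i = 2 (α = 1): (1−9)(1−2)(1−10)(1−7) = (−8)·(−1)·(−9)·(−6) = 432 ≡ 3, so v_2 = 3^{−1} = 9 (mod 13).
  i = 3 (α = 2): (2−9)(2−1)(2−10)(2−7) = (−7)·1·(−8)·(−5) = −280 ≡ 6, so v_3 = 6^{−1} = 11 (mod 13).
  i = 4 (α = 10): (10−9)(10−1)(10−2)(10−7) = 1·9·8·3 = 216 ≡ 8, so v_4 = 8^{−1} = 5 (mod 13).
  i = 5 (α = 7): (7−9)(7−1)(7−2)(7−10) = (−2)·6·5·(−3) = 180 ≡ 11, so v_5 = 11^{−1} = 6 (mod 13).
  v = [8, 9, 11, 5, 6].
Step 2: syndromes of r = [3, 6, 4, 12, 7] (all sums mod 13).
  S_0 = Σ v_i r_i = 8·3 + 9·6 + 11·4 + 5·12 + 6·7 = 224 ≡ 3.
  S_1 = Σ v_i α_i r_i = 8·9·3 + 9·1·6 + 11·2·4 + 5·10·12 + 6·7·7 = 1252 ≡ 4.
  α_i^2 mod 13 = [3, 1, 4, 9, 10].
  S_2 = Σ v_i α_i^2 r_i = 8·3·3 + 9·1·6 + 11·4·4 + 5·9·12 + 6·10·7 = 1262 ≡ 1.
  S = (3, 4, 1) ≠ 0, so r is not a codeword (an error is present).
Step 3: locate the error. For a single error e at position i, S_ℓ = v_i·e·α_i^ℓ, so α_err = S_1/S_0.
  S_0^{−1} = 3^{−1} = 9 (mod 13), so α_err = 4·9 = 36 ≡ 10 = α_4. Error position i = 4.
  Consistency check: S_2/S_1 = 1·10 = 10 ≡ 10 = α_err ✓ (single-error assumption holds).
Step 4: error magnitude e = S_0/v_4 = S_0·∏_{j≠4}(α_4 − α_j) = 3·8 = 24 ≡ 11 (mod 13).
Step 5: correct position 4: c_4 = r_4 − e = 12 − 11 ≡ 1 (mod 13). Hence c = [3, 6, 4, 1, 7].
  Check: interpolating c through the α_i gives m(x) = 8 + 11·x (degree < 2) with m(α_i) = c_i for every i, so c is indeed a codeword.


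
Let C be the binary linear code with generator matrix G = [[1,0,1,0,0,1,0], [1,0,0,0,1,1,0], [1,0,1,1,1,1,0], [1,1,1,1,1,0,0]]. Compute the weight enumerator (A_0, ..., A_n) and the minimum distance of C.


Weight distribution: A_0 = 1, A_2 = 4, A_3 = 6, A_4 = 3, A_5 = 2. Minimum distance d = 2.

Enumerate all 2^4 = 16 messages m ∈ F_2^4.
For each, compute codeword c = mG in F_2^7, then tally its weight.
  m = 0000 → c = 0000000, weight = 0.
  m = 1000 → c = 1010010, weight = 3.
  m = 0100 → c = 1000110, weight = 3.
  m = 1100 → c = 0010100, weight = 2.
  m = 0010 → c = 1011110, weight = 5.
  m = 1010 → c = 0001100, weight = 2.
  m = 0110 → c = 0011000, weight = 2.
  m = 1110 → c = 1001010, weight = 3.
  m = 0001 → c = 1111100, weight = 5.
  m = 1001 → c = 0101110, weight = 4.
  m = 0101 → c = 0111010, weight = 4.
  m = 1101 → c = 1101000, weight = 3.
  m = 0011 → c = 0100010, weight = 2.
  m = 1011 → c = 1110000, weight = 3.
  m = 0111 → c = 1100100, weight = 3.
  m = 1111 → c = 0110110, weight = 4.
Tally weights:
  weight 0: 1 codewords.
  weight 2: 4 codewords.
  weight 3: 6 codewords.
  weight 4: 3 codewords.
  weight 5: 2 codewords.
Minimum distance d = smallest w > 0 with A_w > 0 = 2.
Sanity: Σ A_w = 16 = 2^4 = 16 ✓.


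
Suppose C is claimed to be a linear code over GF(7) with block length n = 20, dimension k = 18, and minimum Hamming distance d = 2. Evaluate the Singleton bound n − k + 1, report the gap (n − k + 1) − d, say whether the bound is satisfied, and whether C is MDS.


Singleton RHS = n − k + 1 = 3, slack = 1, bound satisfied, not MDS.

Singleton bound: d ≤ n − k + 1.
Here n = 20, k = 18, so n − k + 1 = 3.
Given d = 2, check d ≤ 3: YES.
Slack = (n − k + 1) − d = 1.
The code is NOT MDS (slack = 1 > 0).
Description: the claimed parameters are [20, 18, 2]_7; such a code would be non-MDS.


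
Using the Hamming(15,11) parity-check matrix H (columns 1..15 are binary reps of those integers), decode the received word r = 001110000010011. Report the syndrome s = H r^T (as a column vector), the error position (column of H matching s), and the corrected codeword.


s = (1, 0, 0, 0)^T, error position = 8, corrected codeword c = 001110010010011

Compute s = H r^T mod 2 one row at a time:
  s_1 = 0 + 0 + 0 + 1 + 0 + 0 + 1 + 1 = 3 ≡ 1 (mod 2).
  s_2 = 1 + 1 + 0 + 0 + 0 + 0 + 1 + 1 = 4 ≡ 0 (mod 2).
  s_3 = 0 + 1 + 0 + 0 + 0 + 1 + 1 + 1 = 4 ≡ 0 (mod 2).
  s_4 = 0 + 1 + 1 + 0 + 0 + 1 + 0 + 1 = 4 ≡ 0 (mod 2).
s = (1, 0, 0, 0)^T — this equals column 8 of H (binary 1000), so error is at position 8.
Correct: flip bit 8 of r = 001110000010011 to get c = 001110010010011.


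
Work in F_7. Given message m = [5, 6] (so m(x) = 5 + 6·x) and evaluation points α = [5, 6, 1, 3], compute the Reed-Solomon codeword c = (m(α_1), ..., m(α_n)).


c = [0, 6, 4, 2]

Message polynomial: m(x) = 5 + 6·x (mod 7).
For each evaluation point α_i, compute m(α_i) mod 7:
  α_1 = 5: Horner steps 6 → 0, so m(5) = 0.
  α_2 = 6: Horner steps 6 → 6, so m(6) = 6.
  α_3 = 1: Horner steps 6 → 4, so m(1) = 4.
  α_4 = 3: Horner steps 6 → 2, so m(3) = 2.
Codeword c = [0, 6, 4, 2] ∈ F_7^4.


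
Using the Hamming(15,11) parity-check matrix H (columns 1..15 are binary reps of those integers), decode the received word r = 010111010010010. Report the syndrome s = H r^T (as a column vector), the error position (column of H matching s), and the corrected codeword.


s = (1, 0, 0, 0)^T, error position = 8, corrected codeword c = 010111000010010

Compute s = H r^T mod 2 one row at a time:
  s_1 = 1 + 0 + 0 + 1 + 0 + 0 + 1 + 0 = 3 ≡ 1 (mod 2).
  s_2 = 1 + 1 + 1 + 0 + 0 + 0 + 1 + 0 = 4 ≡ 0 (mod 2).
  s_3 = 1 + 0 + 1 + 0 + 0 + 1 + 1 + 0 = 4 ≡ 0 (mod 2).
  s_4 = 0 + 0 + 1 + 0 + 0 + 1 + 0 + 0 = 2 ≡ 0 (mod 2).
s = (1, 0, 0, 0)^T — this equals column 8 of H (binary 1000), so error is at position 8.
Correct: flip bit 8 of r = 010111010010010 to get c = 010111000010010.


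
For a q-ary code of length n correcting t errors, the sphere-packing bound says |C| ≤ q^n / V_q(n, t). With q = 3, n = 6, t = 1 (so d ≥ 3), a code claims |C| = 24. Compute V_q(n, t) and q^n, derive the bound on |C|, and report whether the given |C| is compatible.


V_q(n, t) = 13, q^n = 729, Hamming bound = 56, |C| = 24 ≤ bound (satisfied).

Step 1: Compute V_q(n, t) = Σ_{j=0}^1 C(n, j) (q−1)^j.
  j = 0: C(6,0)·(2)^0 = 1·1 = 1.
  j = 1: C(6,1)·(2)^1 = 6·2 = 12.
  V_q(n, t) = 1 + 12 = 13.
Step 2: q^n = 3^6 = 729.
Step 3: Hamming bound ⌊q^n / V_q(n,t)⌋ = ⌊729/13⌋ = 56.
Step 4: Compare |C| = 24 to 56: satisfied.
The claimed |C| lies below the Hamming bound.


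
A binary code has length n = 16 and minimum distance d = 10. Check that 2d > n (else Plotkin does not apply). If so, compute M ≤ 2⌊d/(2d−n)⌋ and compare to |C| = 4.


Plotkin bound M ≤ 4; given |C| = 4 ≤ bound (satisfied).

Check applicability: 2d = 20, n = 16.
2d − n = 4 > 0, so Plotkin applies.
Compute d/(2d−n) = 10/4 ≈ 2.5000.
⌊d/(2d−n)⌋ = 2.
Plotkin bound: M ≤ 2·2 = 4.
Given |C| = 4, check: satisfied.
This |C| is at the Plotkin bound.


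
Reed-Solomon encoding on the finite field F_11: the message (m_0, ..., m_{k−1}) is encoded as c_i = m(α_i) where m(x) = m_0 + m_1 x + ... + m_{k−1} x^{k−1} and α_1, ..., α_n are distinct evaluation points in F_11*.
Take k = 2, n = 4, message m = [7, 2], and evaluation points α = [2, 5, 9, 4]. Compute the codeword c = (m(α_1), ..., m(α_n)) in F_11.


c = [0, 6, 3, 4]

Message polynomial: m(x) = 7 + 2·x (mod 11).
For each evaluation point α_i, compute m(α_i) mod 11:
  α_1 = 2: Horner steps 2 → 0, so m(2) = 0.
  α_2 = 5: Horner steps 2 → 6, so m(5) = 6.
  α_3 = 9: Horner steps 2 → 3, so m(9) = 3.
  α_4 = 4: Horner steps 2 → 4, so m(4) = 4.
Codeword c = [0, 6, 3, 4] ∈ F_11^4.


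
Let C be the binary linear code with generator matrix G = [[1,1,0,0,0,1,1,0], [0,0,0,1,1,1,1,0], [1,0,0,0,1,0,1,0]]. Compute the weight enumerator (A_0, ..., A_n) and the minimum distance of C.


Weight distribution: A_0 = 1, A_3 = 4, A_4 = 3. Minimum distance d = 3.

Enumerate all 2^3 = 8 messages m ∈ F_2^3.
For each, compute codeword c = mG in F_2^8, then tally its weight.
  m = 000 → c = 00000000, weight = 0.
  m = 100 → c = 11000110, weight = 4.
  m = 010 → c = 00011110, weight = 4.
  m = 110 → c = 11011000, weight = 4.
  m = 001 → c = 10001010, weight = 3.
  m = 101 → c = 01001100, weight = 3.
  m = 011 → c = 10010100, weight = 3.
  m = 111 → c = 01010010, weight = 3.
Tally weights:
  weight 0: 1 codewords.
  weight 3: 4 codewords.
  weight 4: 3 codewords.
Minimum distance d = smallest w > 0 with A_w > 0 = 3.
Sanity: Σ A_w = 8 = 2^3 = 8 ✓.


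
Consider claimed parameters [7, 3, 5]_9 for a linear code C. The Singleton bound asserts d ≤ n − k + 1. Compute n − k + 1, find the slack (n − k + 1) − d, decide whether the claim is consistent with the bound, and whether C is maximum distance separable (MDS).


Singleton RHS = n − k + 1 = 5, slack = 0, bound satisfied, MDS.

Singleton bound: d ≤ n − k + 1.
Here n = 7, k = 3, so n − k + 1 = 5.
Given d = 5, check d ≤ 5: YES.
Slack = (n − k + 1) − d = 0.
The code is MDS (slack = 0).
Description: the claimed parameters are [7, 3, 5]_9; such a code would be MDS (meets Singleton bound).


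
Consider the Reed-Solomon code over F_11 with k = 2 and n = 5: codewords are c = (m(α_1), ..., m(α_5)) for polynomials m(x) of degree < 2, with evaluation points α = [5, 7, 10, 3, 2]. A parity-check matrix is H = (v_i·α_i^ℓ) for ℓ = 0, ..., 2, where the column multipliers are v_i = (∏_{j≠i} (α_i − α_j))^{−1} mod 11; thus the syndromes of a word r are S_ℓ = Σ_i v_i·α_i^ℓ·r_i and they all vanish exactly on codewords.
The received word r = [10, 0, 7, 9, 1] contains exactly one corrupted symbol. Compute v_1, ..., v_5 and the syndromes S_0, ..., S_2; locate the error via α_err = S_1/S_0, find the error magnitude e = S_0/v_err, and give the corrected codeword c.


S = (2, 4, 8), error at position 5, error magnitude e = 9, c = [10, 0, 7, 9, 3].

Step 1: column multipliers v_i = (∏_{j≠i}(α_i − α_j))^{−1} mod 11.
  i = 1 (α = 5): (5−7)(5−10)(5−3)(5−2) = (−2)·(−5)·2·3 = 60 ≡ 5, so v_1 = 5^{−1} = 9 (mod 11).
  i = 2 (α = 7): (7−5)(7−10)(7−3)(7−2) = 2·(−3)·4·5 = −120 ≡ 1, so v_2 = 1^{−1} = 1 (mod 11).
  i = 3 (α = 10): (10−5)(10−7)(10−3)(10−2) = 5·3·7·8 = 840 ≡ 4, so v_3 = 4^{−1} = 3 (mod 11).
  i = 4 (α = 3): (3−5)(3−7)(3−10)(3−2) = (−2)·(−4)·(−7)·1 = −56 ≡ 10, so v_4 = 10^{−1} = 10 (mod 11).
  i = 5 (α = 2): (2−5)(2−7)(2−10)(2−3) = (−3)·(−5)·(−8)·(−1) = 120 ≡ 10, so v_5 = 10^{−1} = 10 (mod 11).
  v = [9, 1, 3, 10, 10].
Step 2: syndromes of r = [10, 0, 7, 9, 1] (all sums mod 11).
  S_0 = Σ v_i r_i = 9·10 + 1·0 + 3·7 + 10·9 + 10·1 = 211 ≡ 2.
  S_1 = Σ v_i α_i r_i = 9·5·10 + 1·7·0 + 3·10·7 + 10·3·9 + 10·2·1 = 950 ≡ 4.
  α_i^2 mod 11 = [3, 5, 1, 9, 4].
  S_2 = Σ v_i α_i^2 r_i = 9·3·10 + 1·5·0 + 3·1·7 + 10·9·9 + 10·4·1 = 1141 ≡ 8.
  S = (2, 4, 8) ≠ 0, so r is not a codeword (an error is present).
Step 3: locate the error. For a single error e at position i, S_ℓ = v_i·e·α_i^ℓ, so α_err = S_1/S_0.
  S_0^{−1} = 2^{−1} = 6 (mod 11), so α_err = 4·6 = 24 ≡ 2 = α_5. Error position i = 5.
  Consistency check: S_2/S_1 = 8·3 = 24 ≡ 2 = α_err ✓ (single-error assumption holds).
Step 4: error magnitude e = S_0/v_5 = S_0·∏_{j≠5}(α_5 − α_j) = 2·10 = 20 ≡ 9 (mod 11).
Step 5: correct position 5: c_5 = r_5 − e = 1 − 9 ≡ 3 (mod 11). Hence c = [10, 0, 7, 9, 3].
  Check: interpolating c through the α_i gives m(x) = 2 + 6·x (degree < 2) with m(α_i) = c_i for every i, so c is indeed a codeword.


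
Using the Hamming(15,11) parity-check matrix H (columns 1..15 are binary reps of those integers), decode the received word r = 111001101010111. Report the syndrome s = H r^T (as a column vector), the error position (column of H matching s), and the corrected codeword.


s = (1, 1, 1, 1)^T, error position = 15, corrected codeword c = 111001101010110

Compute s = H r^T mod 2 one row at a time:
  s_1 = 0 + 1 + 0 + 1 + 0 + 1 + 1 + 1 = 5 ≡ 1 (mod 2).
  s_2 = 0 + 0 + 1 + 1 + 0 + 1 + 1 + 1 = 5 ≡ 1 (mod 2).
  s_3 = 1 + 1 + 1 + 1 + 0 + 1 + 1 + 1 = 7 ≡ 1 (mod 2).
  s_4 = 1 + 1 + 0 + 1 + 1 + 1 + 1 + 1 = 7 ≡ 1 (mod 2).
s = (1, 1, 1, 1)^T — this equals column 15 of H (binary 1111), so error is at position 15.
Correct: flip bit 15 of r = 111001101010111 to get c = 111001101010110.


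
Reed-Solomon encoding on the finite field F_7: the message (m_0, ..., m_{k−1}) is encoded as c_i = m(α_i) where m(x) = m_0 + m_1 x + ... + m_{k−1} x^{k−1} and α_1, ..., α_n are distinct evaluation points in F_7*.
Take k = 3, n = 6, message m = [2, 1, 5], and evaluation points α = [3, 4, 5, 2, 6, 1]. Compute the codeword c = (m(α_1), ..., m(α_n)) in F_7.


c = [1, 2, 6, 3, 6, 1]

Message polynomial: m(x) = 2 + 1·x + 5·x^2 (mod 7).
For each evaluation point α_i, compute m(α_i) mod 7:
  α_1 = 3: Horner steps 5 → 2 → 1, so m(3) = 1.
  α_2 = 4: Horner steps 5 → 0 → 2, so m(4) = 2.
  α_3 = 5: Horner steps 5 → 5 → 6, so m(5) = 6.
  α_4 = 2: Horner steps 5 → 4 → 3, so m(2) = 3.
  α_5 = 6: Horner steps 5 → 3 → 6, so m(6) = 6.
  α_6 = 1: Horner steps 5 → 6 → 1, so m(1) = 1.
Codeword c = [1, 2, 6, 3, 6, 1] ∈ F_7^6.


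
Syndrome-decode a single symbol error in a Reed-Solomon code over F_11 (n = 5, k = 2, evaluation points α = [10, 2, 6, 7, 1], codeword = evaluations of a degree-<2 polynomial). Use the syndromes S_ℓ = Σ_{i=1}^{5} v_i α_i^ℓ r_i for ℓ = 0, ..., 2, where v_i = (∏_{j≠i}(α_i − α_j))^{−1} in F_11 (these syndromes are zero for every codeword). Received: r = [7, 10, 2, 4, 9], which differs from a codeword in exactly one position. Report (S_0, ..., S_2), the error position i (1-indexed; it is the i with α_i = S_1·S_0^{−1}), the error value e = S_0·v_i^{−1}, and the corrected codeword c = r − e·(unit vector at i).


S = (7, 9, 10), error at position 3, error magnitude e = 10, c = [7, 10, 3, 4, 9].

Step 1: column multipliers v_i = (∏_{j≠i}(α_i − α_j))^{−1} mod 11.
  i = 1 (α = 10): (10−2)(10−6)(10−7)(10−1) = 8·4·3·9 = 864 ≡ 6, so v_1 = 6^{−1} = 2 (mod 11).
  i = 2 (α = 2): (2−10)(2−6)(2−7)(2−1) = (−8)·(−4)·(−5)·1 = −160 ≡ 5, so v_2 = 5^{−1} = 9 (mod 11).
  i = 3 (α = 6): (6−10)(6−2)(6−7)(6−1) = (−4)·4·(−1)·5 = 80 ≡ 3, so v_3 = 3^{−1} = 4 (mod 11).
  i = 4 (α = 7): (7−10)(7−2)(7−6)(7−1) = (−3)·5·1·6 = −90 ≡ 9, so v_4 = 9^{−1} = 5 (mod 11).
  i = 5 (α = 1): (1−10)(1−2)(1−6)(1−7) = (−9)·(−1)·(−5)·(−6) = 270 ≡ 6, so v_5 = 6^{−1} = 2 (mod 11).
  v = [2, 9, 4, 5, 2].
Step 2: syndromes of r = [7, 10, 2, 4, 9] (all sums mod 11).
  S_0 = Σ v_i r_i = 2·7 + 9·10 + 4·2 + 5·4 + 2·9 = 150 ≡ 7.
  S_1 = Σ v_i α_i r_i = 2·10·7 + 9·2·10 + 4·6·2 + 5·7·4 + 2·1·9 = 526 ≡ 9.
  α_i^2 mod 11 = [1, 4, 3, 5, 1].
  S_2 = Σ v_i α_i^2 r_i = 2·1·7 + 9·4·10 + 4·3·2 + 5·5·4 + 2·1·9 = 516 ≡ 10.
  S = (7, 9, 10) ≠ 0, so r is not a codeword (an error is present).
Step 3: locate the error. For a single error e at position i, S_ℓ = v_i·e·α_i^ℓ, so α_err = S_1/S_0.
  S_0^{−1} = 7^{−1} = 8 (mod 11), so α_err = 9·8 = 72 ≡ 6 = α_3. Error position i = 3.
  Consistency check: S_2/S_1 = 10·5 = 50 ≡ 6 = α_err ✓ (single-error assumption holds).
Step 4: error magnitude e = S_0/v_3 = S_0·∏_{j≠3}(α_3 − α_j) = 7·3 = 21 ≡ 10 (mod 11).
Step 5: correct position 3: c_3 = r_3 − e = 2 − 10 ≡ 3 (mod 11). Hence c = [7, 10, 3, 4, 9].
  Check: interpolating c through the α_i gives m(x) = 8 + 1·x (degree < 2) with m(α_i) = c_i for every i, so c is indeed a codeword.


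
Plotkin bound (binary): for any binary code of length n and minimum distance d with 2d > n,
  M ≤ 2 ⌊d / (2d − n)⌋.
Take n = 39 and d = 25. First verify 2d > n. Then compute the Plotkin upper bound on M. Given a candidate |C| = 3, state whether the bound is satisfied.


Plotkin bound M ≤ 4; given |C| = 3 ≤ bound (satisfied).

Check applicability: 2d = 50, n = 39.
2d − n = 11 > 0, so Plotkin applies.
Compute d/(2d−n) = 25/11 ≈ 2.2727.
⌊d/(2d−n)⌋ = 2.
Plotkin bound: M ≤ 2·2 = 4.
Given |C| = 3, check: satisfied.
This |C| is below the Plotkin bound.


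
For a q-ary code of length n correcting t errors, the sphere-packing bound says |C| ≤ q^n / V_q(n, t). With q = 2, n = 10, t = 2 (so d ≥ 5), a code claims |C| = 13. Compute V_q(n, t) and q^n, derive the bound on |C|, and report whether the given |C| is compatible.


V_q(n, t) = 56, q^n = 1024, Hamming bound = 18, |C| = 13 ≤ bound (satisfied).

Step 1: Compute V_q(n, t) = Σ_{j=0}^2 C(n, j) (q−1)^j.
  j = 0: C(10,0)·(1)^0 = 1·1 = 1.
  j = 1: C(10,1)·(1)^1 = 10·1 = 10.
  j = 2: C(10,2)·(1)^2 = 45·1 = 45.
  V_q(n, t) = 1 + 10 + 45 = 56.
Step 2: q^n = 2^10 = 1024.
Step 3: Hamming bound ⌊q^n / V_q(n,t)⌋ = ⌊1024/56⌋ = 18.
Step 4: Compare |C| = 13 to 18: satisfied.
The claimed |C| lies below the Hamming bound.


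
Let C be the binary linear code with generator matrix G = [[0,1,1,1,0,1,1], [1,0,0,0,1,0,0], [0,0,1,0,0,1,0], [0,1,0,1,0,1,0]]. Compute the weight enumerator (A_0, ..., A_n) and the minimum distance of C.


Weight distribution: A_0 = 1, A_2 = 4, A_3 = 3, A_4 = 3, A_5 = 4, A_7 = 1. Minimum distance d = 2.

Enumerate all 2^4 = 16 messages m ∈ F_2^4.
For each, compute codeword c = mG in F_2^7, then tally its weight.
  m = 0000 → c = 0000000, weight = 0.
  m = 1000 → c = 0111011, weight = 5.
  m = 0100 → c = 1000100, weight = 2.
  m = 1100 → c = 1111111, weight = 7.
  m = 0010 → c = 0010010, weight = 2.
  m = 1010 → c = 0101001, weight = 3.
  m = 0110 → c = 1010110, weight = 4.
  m = 1110 → c = 1101101, weight = 5.
  m = 0001 → c = 0101010, weight = 3.
  m = 1001 → c = 0010001, weight = 2.
  m = 0101 → c = 1101110, weight = 5.
  m = 1101 → c = 1010101, weight = 4.
  m = 0011 → c = 0111000, weight = 3.
  m = 1011 → c = 0000011, weight = 2.
  m = 0111 → c = 1111100, weight = 5.
  m = 1111 → c = 1000111, weight = 4.
Tally weights:
  weight 0: 1 codewords.
  weight 2: 4 codewords.
  weight 3: 3 codewords.
  weight 4: 3 codewords.
  weight 5: 4 codewords.
  weight 7: 1 codewords.
Minimum distance d = smallest w > 0 with A_w > 0 = 2.
Sanity: Σ A_w = 16 = 2^4 = 16 ✓.


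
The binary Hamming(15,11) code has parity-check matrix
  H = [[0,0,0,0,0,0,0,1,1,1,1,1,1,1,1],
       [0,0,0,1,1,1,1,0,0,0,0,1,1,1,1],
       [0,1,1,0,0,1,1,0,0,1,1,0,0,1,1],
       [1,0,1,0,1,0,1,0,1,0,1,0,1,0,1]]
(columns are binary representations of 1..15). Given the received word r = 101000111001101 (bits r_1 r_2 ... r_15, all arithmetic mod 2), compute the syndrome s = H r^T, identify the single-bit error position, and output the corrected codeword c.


s = (1, 0, 1, 0)^T, error position = 10, corrected codeword c = 101000111101101

Compute s = H r^T mod 2 one row at a time:
  s_1 = 1 + 1 + 0 + 0 + 1 + 1 + 0 + 1 = 5 ≡ 1 (mod 2).
  s_2 = 0 + 0 + 0 + 1 + 1 + 1 + 0 + 1 = 4 ≡ 0 (mod 2).
  s_3 = 0 + 1 + 0 + 1 + 0 + 0 + 0 + 1 = 3 ≡ 1 (mod 2).
  s_4 = 1 + 1 + 0 + 1 + 1 + 0 + 1 + 1 = 6 ≡ 0 (mod 2).
s = (1, 0, 1, 0)^T — this equals column 10 of H (binary 1010), so error is at position 10.
Correct: flip bit 10 of r = 101000111001101 to get c = 101000111101101.


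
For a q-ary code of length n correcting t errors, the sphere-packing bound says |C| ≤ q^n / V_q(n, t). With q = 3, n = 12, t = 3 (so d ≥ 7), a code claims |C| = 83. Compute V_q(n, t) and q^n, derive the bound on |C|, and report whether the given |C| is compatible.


V_q(n, t) = 2049, q^n = 531441, Hamming bound = 259, |C| = 83 ≤ bound (satisfied).

Step 1: Compute V_q(n, t) = Σ_{j=0}^3 C(n, j) (q−1)^j.
  j = 0: C(12,0)·(2)^0 = 1·1 = 1.
  j = 1: C(12,1)·(2)^1 = 12·2 = 24.
  j = 2: C(12,2)·(2)^2 = 66·4 = 264.
  j = 3: C(12,3)·(2)^3 = 220·8 = 1760.
  V_q(n, t) = 1 + 24 + 264 + 1760 = 2049.
Step 2: q^n = 3^12 = 531441.
Step 3: Hamming bound ⌊q^n / V_q(n,t)⌋ = ⌊531441/2049⌋ = 259.
Step 4: Compare |C| = 83 to 259: satisfied.
The claimed |C| lies below the Hamming bound.


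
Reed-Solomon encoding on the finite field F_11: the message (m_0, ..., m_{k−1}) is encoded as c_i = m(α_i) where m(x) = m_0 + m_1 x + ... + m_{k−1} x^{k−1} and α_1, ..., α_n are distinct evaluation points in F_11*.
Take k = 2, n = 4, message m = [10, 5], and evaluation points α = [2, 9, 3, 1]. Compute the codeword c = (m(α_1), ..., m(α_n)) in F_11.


c = [9, 0, 3, 4]

Message polynomial: m(x) = 10 + 5·x (mod 11).
For each evaluation point α_i, compute m(α_i) mod 11:
  α_1 = 2: Horner steps 5 → 9, so m(2) = 9.
  α_2 = 9: Horner steps 5 → 0, so m(9) = 0.
  α_3 = 3: Horner steps 5 → 3, so m(3) = 3.
  α_4 = 1: Horner steps 5 → 4, so m(1) = 4.
Codeword c = [9, 0, 3, 4] ∈ F_11^4.


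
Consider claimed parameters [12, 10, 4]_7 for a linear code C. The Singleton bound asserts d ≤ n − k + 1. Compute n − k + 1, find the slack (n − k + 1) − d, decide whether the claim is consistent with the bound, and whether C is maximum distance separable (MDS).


Singleton RHS = n − k + 1 = 3, slack = -1, bound violated (no such code; not MDS).

Singleton bound: d ≤ n − k + 1.
Here n = 12, k = 10, so n − k + 1 = 3.
Given d = 4, check d ≤ 3: NO.
Slack = (n − k + 1) − d = -1.
The slack is negative: d = 4 exceeds n − k + 1 = 3 by 1, so the Singleton bound is violated and no linear [12, 10, 4]_7 code can exist. In particular it is not MDS (MDS requires d = n − k + 1 exactly).
Description: the claimed parameters are [12, 10, 4]_7; such a code would be impossible (violates the Singleton bound).


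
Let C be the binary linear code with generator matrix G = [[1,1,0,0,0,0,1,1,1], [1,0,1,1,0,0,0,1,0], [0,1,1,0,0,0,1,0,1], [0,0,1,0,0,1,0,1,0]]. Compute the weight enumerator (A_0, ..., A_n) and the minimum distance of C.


Weight distribution: A_0 = 1, A_1 = 1, A_2 = 1, A_3 = 3, A_4 = 3, A_5 = 3, A_6 = 3, A_7 = 1. Minimum distance d = 1.

Enumerate all 2^4 = 16 messages m ∈ F_2^4.
For each, compute codeword c = mG in F_2^9, then tally its weight.
  m = 0000 → c = 000000000, weight = 0.
  m = 1000 → c = 110000111, weight = 5.
  m = 0100 → c = 101100010, weight = 4.
  m = 1100 → c = 011100101, weight = 5.
  m = 0010 → c = 011000101, weight = 4.
  m = 1010 → c = 101000010, weight = 3.
  m = 0110 → c = 110100111, weight = 6.
  m = 1110 → c = 000100000, weight = 1.
  m = 0001 → c = 001001010, weight = 3.
  m = 1001 → c = 111001101, weight = 6.
  m = 0101 → c = 100101000, weight = 3.
  m = 1101 → c = 010101111, weight = 6.
  m = 0011 → c = 010001111, weight = 5.
  m = 1011 → c = 100001000, weight = 2.
  m = 0111 → c = 111101101, weight = 7.
  m = 1111 → c = 001101010, weight = 4.
Tally weights:
  weight 0: 1 codewords.
  weight 1: 1 codewords.
  weight 2: 1 codewords.
  weight 3: 3 codewords.
  weight 4: 3 codewords.
  weight 5: 3 codewords.
  weight 6: 3 codewords.
  weight 7: 1 codewords.
Minimum distance d = smallest w > 0 with A_w > 0 = 1.
Sanity: Σ A_w = 16 = 2^4 = 16 ✓.


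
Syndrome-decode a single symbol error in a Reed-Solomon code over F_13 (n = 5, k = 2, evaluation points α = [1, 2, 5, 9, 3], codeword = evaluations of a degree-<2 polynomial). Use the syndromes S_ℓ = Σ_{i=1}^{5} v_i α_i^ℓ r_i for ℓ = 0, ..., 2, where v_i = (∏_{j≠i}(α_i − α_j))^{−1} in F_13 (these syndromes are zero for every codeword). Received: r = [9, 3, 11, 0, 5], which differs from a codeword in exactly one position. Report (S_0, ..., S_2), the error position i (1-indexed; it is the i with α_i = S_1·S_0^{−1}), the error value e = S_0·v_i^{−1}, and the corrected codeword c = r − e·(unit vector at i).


S = (9, 1, 3), error at position 5, error magnitude e = 8, c = [9, 3, 11, 0, 10].

Step 1: column multipliers v_i = (∏_{j≠i}(α_i − α_j))^{−1} mod 13.
  i = 1 (α = 1): (1−2)(1−5)(1−9)(1−3) = (−1)·(−4)·(−8)·(−2) = 64 ≡ 12, so v_1 = 12^{−1} = 12 (mod 13).
  i = 2 (α = 2): (2−1)(2−5)(2−9)(2−3) = 1·(−3)·(−7)·(−1) = −21 ≡ 5, so v_2 = 5^{−1} = 8 (mod 13).
  i = 3 (α = 5): (5−1)(5−2)(5−9)(5−3) = 4·3·(−4)·2 = −96 ≡ 8, so v_3 = 8^{−1} = 5 (mod 13).
  i = 4 (α = 9): (9−1)(9−2)(9−5)(9−3) = 8·7·4·6 = 1344 ≡ 5, so v_4 = 5^{−1} = 8 (mod 13).
  i = 5 (α = 3): (3−1)(3−2)(3−5)(3−9) = 2·1·(−2)·(−6) = 24 ≡ 11, so v_5 = 11^{−1} = 6 (mod 13).
  v = [12, 8, 5, 8, 6].
Step 2: syndromes of r = [9, 3, 11, 0, 5] (all sums mod 13).
  S_0 = Σ v_i r_i = 12·9 + 8·3 + 5·11 + 8·0 + 6·5 = 217 ≡ 9.
  S_1 = Σ v_i α_i r_i = 12·1·9 + 8·2·3 + 5·5·11 + 8·9·0 + 6·3·5 = 521 ≡ 1.
  α_i^2 mod 13 = [1, 4, 12, 3, 9].
  S_2 = Σ v_i α_i^2 r_i = 12·1·9 + 8·4·3 + 5·12·11 + 8·3·0 + 6·9·5 = 1134 ≡ 3.
  S = (9, 1, 3) ≠ 0, so r is not a codeword (an error is present).
Step 3: locate the error. For a single error e at position i, S_ℓ = v_i·e·α_i^ℓ, so α_err = S_1/S_0.
  S_0^{−1} = 9^{−1} = 3 (mod 13), so α_err = 1·3 = 3 ≡ 3 = α_5. Error position i = 5.
  Consistency check: S_2/S_1 = 3·1 = 3 ≡ 3 = α_err ✓ (single-error assumption holds).
Step 4: error magnitude e = S_0/v_5 = S_0·∏_{j≠5}(α_5 − α_j) = 9·11 = 99 ≡ 8 (mod 13).
Step 5: correct position 5: c_5 = r_5 − e = 5 − 8 ≡ 10 (mod 13). Hence c = [9, 3, 11, 0, 10].
  Check: interpolating c through the α_i gives m(x) = 2 + 7·x (degree < 2) with m(α_i) = c_i for every i, so c is indeed a codeword.


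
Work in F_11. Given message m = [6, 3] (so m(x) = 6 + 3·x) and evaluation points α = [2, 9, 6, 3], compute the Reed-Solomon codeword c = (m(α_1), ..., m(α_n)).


c = [1, 0, 2, 4]

Message polynomial: m(x) = 6 + 3·x (mod 11).
For each evaluation point α_i, compute m(α_i) mod 11:
  α_1 = 2: Horner steps 3 → 1, so m(2) = 1.
  α_2 = 9: Horner steps 3 → 0, so m(9) = 0.
  α_3 = 6: Horner steps 3 → 2, so m(6) = 2.
  α_4 = 3: Horner steps 3 → 4, so m(3) = 4.
Codeword c = [1, 0, 2, 4] ∈ F_11^4.


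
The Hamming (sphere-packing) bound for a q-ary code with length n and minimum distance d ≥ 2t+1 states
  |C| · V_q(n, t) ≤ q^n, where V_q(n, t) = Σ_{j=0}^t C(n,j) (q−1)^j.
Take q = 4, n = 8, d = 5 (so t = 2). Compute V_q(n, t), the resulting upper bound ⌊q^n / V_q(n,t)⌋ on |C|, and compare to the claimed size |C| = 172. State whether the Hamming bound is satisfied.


V_q(n, t) = 277, q^n = 65536, Hamming bound = 236, |C| = 172 ≤ bound (satisfied).

Step 1: Compute V_q(n, t) = Σ_{j=0}^2 C(n, j) (q−1)^j.
  j = 0: C(8,0)·(3)^0 = 1·1 = 1.
  j = 1: C(8,1)·(3)^1 = 8·3 = 24.
  j = 2: C(8,2)·(3)^2 = 28·9 = 252.
  V_q(n, t) = 1 + 24 + 252 = 277.
Step 2: q^n = 4^8 = 65536.
Step 3: Hamming bound ⌊q^n / V_q(n,t)⌋ = ⌊65536/277⌋ = 236.
Step 4: Compare |C| = 172 to 236: satisfied.
The claimed |C| lies below the Hamming bound.


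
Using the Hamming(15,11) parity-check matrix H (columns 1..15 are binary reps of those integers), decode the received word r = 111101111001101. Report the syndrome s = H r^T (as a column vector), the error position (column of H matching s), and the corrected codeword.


s = (1, 0, 1, 0)^T, error position = 10, corrected codeword c = 111101111101101

Compute s = H r^T mod 2 one row at a time:
  s_1 = 1 + 1 + 0 + 0 + 1 + 1 + 0 + 1 = 5 ≡ 1 (mod 2).
  s_2 = 1 + 0 + 1 + 1 + 1 + 1 + 0 + 1 = 6 ≡ 0 (mod 2).
  s_3 = 1 + 1 + 1 + 1 + 0 + 0 + 0 + 1 = 5 ≡ 1 (mod 2).
  s_4 = 1 + 1 + 0 + 1 + 1 + 0 + 1 + 1 = 6 ≡ 0 (mod 2).
s = (1, 0, 1, 0)^T — this equals column 10 of H (binary 1010), so error is at position 10.
Correct: flip bit 10 of r = 111101111001101 to get c = 111101111101101.


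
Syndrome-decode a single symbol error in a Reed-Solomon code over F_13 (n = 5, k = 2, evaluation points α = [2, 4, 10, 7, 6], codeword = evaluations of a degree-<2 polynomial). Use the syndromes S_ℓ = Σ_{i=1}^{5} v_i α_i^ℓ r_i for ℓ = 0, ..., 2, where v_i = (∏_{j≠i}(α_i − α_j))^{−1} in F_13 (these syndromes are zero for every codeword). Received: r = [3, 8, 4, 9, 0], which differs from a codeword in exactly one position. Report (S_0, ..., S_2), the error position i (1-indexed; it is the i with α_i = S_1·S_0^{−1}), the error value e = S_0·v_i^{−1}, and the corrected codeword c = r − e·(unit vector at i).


S = (5, 11, 6), error at position 3, error magnitude e = 7, c = [3, 8, 10, 9, 0].

Step 1: column multipliers v_i = (∏_{j≠i}(α_i − α_j))^{−1} mod 13.
  i = 1 (α = 2): (2−4)(2−10)(2−7)(2−6) = (−2)·(−8)·(−5)·(−4) = 320 ≡ 8, so v_1 = 8^{−1} = 5 (mod 13).
  i = 2 (α = 4): (4−2)(4−10)(4−7)(4−6) = 2·(−6)·(−3)·(−2) = −72 ≡ 6, so v_2 = 6^{−1} = 11 (mod 13).
  i = 3 (α = 10): (10−2)(10−4)(10−7)(10−6) = 8·6·3·4 = 576 ≡ 4, so v_3 = 4^{−1} = 10 (mod 13).
  i = 4 (α = 7): (7−2)(7−4)(7−10)(7−6) = 5·3·(−3)·1 = −45 ≡ 7, so v_4 = 7^{−1} = 2 (mod 13).
  i = 5 (α = 6): (6−2)(6−4)(6−10)(6−7) = 4·2·(−4)·(−1) = 32 ≡ 6, so v_5 = 6^{−1} = 11 (mod 13).
  v = [5, 11, 10, 2, 11].
Step 2: syndromes of r = [3, 8, 4, 9, 0] (all sums mod 13).
  S_0 = Σ v_i r_i = 5·3 + 11·8 + 10·4 + 2·9 + 11·0 = 161 ≡ 5.
  S_1 = Σ v_i α_i r_i = 5·2·3 + 11·4·8 + 10·10·4 + 2·7·9 + 11·6·0 = 908 ≡ 11.
  α_i^2 mod 13 = [4, 3, 9, 10, 10].
  S_2 = Σ v_i α_i^2 r_i = 5·4·3 + 11·3·8 + 10·9·4 + 2·10·9 + 11·10·0 = 864 ≡ 6.
  S = (5, 11, 6) ≠ 0, so r is not a codeword (an error is present).
Step 3: locate the error. For a single error e at position i, S_ℓ = v_i·e·α_i^ℓ, so α_err = S_1/S_0.
  S_0^{−1} = 5^{−1} = 8 (mod 13), so α_err = 11·8 = 88 ≡ 10 = α_3. Error position i = 3.
  Consistency check: S_2/S_1 = 6·6 = 36 ≡ 10 = α_err ✓ (single-error assumption holds).
Step 4: error magnitude e = S_0/v_3 = S_0·∏_{j≠3}(α_3 − α_j) = 5·4 = 20 ≡ 7 (mod 13).
Step 5: correct position 3: c_3 = r_3 − e = 4 − 7 ≡ 10 (mod 13). Hence c = [3, 8, 10, 9, 0].
  Check: interpolating c through the α_i gives m(x) = 11 + 9·x (degree < 2) with m(α_i) = c_i for every i, so c is indeed a codeword.


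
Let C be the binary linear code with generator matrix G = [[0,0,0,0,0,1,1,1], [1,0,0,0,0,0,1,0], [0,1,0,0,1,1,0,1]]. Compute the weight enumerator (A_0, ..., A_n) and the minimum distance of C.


Weight distribution: A_0 = 1, A_2 = 1, A_3 = 4, A_4 = 1, A_6 = 1. Minimum distance d = 2.

Enumerate all 2^3 = 8 messages m ∈ F_2^3.
For each, compute codeword c = mG in F_2^8, then tally its weight.
  m = 000 → c = 00000000, weight = 0.
  m = 100 → c = 00000111, weight = 3.
  m = 010 → c = 10000010, weight = 2.
  m = 110 → c = 10000101, weight = 3.
  m = 001 → c = 01001101, weight = 4.
  m = 101 → c = 01001010, weight = 3.
  m = 011 → c = 11001111, weight = 6.
  m = 111 → c = 11001000, weight = 3.
Tally weights:
  weight 0: 1 codewords.
  weight 2: 1 codewords.
  weight 3: 4 codewords.
  weight 4: 1 codewords.
  weight 6: 1 codewords.
Minimum distance d = smallest w > 0 with A_w > 0 = 2.
Sanity: Σ A_w = 8 = 2^3 = 8 ✓.


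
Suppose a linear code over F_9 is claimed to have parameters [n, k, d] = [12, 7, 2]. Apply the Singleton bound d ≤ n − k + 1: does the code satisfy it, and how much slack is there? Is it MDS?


Singleton RHS = n − k + 1 = 6, slack = 4, bound satisfied, not MDS.

Singleton bound: d ≤ n − k + 1.
Here n = 12, k = 7, so n − k + 1 = 6.
Given d = 2, check d ≤ 6: YES.
Slack = (n − k + 1) − d = 4.
The code is NOT MDS (slack = 4 > 0).
Description: the claimed parameters are [12, 7, 2]_9; such a code would be non-MDS.
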